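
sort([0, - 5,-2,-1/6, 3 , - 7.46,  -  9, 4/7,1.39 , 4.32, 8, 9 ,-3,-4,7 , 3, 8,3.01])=[  -  9, - 7.46, - 5,  -  4, - 3 , - 2, - 1/6, 0, 4/7 , 1.39  ,  3, 3 , 3.01,4.32, 7,8 , 8 , 9] 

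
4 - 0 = 4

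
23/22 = 23/22 = 1.05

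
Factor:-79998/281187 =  - 2^1*3^( - 1)*67^1*157^ ( - 1 ) =- 134/471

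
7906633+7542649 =15449282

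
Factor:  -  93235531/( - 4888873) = 11^(- 1 ) * 17^1*359^1* 15277^1*444443^(-1)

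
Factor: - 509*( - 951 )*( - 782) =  - 378534138 = -2^1 * 3^1*17^1 * 23^1*317^1*509^1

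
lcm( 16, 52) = 208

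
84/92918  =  6/6637 = 0.00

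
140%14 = 0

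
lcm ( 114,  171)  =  342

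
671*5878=3944138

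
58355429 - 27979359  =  30376070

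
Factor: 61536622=2^1*7^1  *  2053^1 * 2141^1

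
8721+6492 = 15213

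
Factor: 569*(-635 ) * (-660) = 2^2*3^1*5^2*11^1*127^1 * 569^1  =  238467900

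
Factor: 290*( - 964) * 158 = -2^4 * 5^1 * 29^1*79^1 * 241^1 = -44170480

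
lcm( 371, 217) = 11501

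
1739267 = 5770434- 4031167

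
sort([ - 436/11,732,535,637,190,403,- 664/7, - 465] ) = [-465, - 664/7, - 436/11,190, 403, 535,637,732] 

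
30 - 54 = - 24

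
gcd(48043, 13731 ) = 1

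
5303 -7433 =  - 2130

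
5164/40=1291/10 = 129.10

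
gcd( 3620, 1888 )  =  4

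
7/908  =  7/908 = 0.01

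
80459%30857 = 18745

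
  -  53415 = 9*(  -  5935 ) 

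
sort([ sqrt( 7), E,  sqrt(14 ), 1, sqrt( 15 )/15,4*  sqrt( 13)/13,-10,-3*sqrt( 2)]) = [ - 10,-3*sqrt(2 ), sqrt( 15 )/15, 1, 4*sqrt( 13)/13, sqrt ( 7),E,sqrt(14)]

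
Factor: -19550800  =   -2^4*5^2*37^1*1321^1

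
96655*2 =193310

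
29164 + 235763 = 264927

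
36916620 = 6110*6042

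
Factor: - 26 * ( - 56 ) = 1456 = 2^4*7^1 * 13^1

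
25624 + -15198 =10426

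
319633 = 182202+137431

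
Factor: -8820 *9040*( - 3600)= 2^10*3^4*5^4*  7^2*113^1 = 287038080000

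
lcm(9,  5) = 45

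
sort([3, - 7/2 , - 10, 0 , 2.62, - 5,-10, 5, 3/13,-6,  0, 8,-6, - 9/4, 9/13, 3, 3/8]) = [ - 10, -10 ,-6,-6,-5, - 7/2, - 9/4,0,0, 3/13, 3/8, 9/13,2.62, 3, 3 , 5,8] 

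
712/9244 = 178/2311= 0.08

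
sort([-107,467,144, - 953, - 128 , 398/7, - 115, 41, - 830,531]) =[-953, - 830, - 128,  -  115, - 107,41, 398/7, 144,  467, 531 ]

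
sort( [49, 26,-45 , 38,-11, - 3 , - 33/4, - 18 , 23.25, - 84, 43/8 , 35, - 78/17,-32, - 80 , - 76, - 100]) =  [ - 100, - 84, - 80, - 76, - 45, - 32 , - 18 ,  -  11, - 33/4, -78/17, - 3,43/8 , 23.25,26,35, 38, 49]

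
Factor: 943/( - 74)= -2^( - 1 )*23^1 * 37^( -1) *41^1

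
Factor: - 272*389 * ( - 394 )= 41688352= 2^5*17^1*197^1*389^1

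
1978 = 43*46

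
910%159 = 115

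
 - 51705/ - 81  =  638 + 1/3=638.33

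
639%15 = 9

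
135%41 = 12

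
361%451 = 361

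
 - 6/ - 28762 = 3/14381 = 0.00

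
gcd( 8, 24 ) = 8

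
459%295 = 164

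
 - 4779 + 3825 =  -  954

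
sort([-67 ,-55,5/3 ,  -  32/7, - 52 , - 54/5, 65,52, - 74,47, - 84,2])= [  -  84, - 74,-67, - 55, - 52,- 54/5, - 32/7, 5/3,2,47,52,65]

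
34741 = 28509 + 6232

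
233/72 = 3 + 17/72 = 3.24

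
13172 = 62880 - 49708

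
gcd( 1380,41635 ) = 5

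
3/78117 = 1/26039 =0.00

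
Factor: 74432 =2^6 * 1163^1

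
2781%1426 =1355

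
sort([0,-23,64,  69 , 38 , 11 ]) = [  -  23 , 0,11 , 38 , 64,69 ] 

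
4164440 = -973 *( - 4280 ) 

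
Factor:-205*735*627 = -3^2*5^2*7^2*11^1*19^1*41^1 = - 94473225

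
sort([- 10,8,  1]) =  [ - 10, 1,8]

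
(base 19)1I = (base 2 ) 100101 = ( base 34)13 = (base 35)12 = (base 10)37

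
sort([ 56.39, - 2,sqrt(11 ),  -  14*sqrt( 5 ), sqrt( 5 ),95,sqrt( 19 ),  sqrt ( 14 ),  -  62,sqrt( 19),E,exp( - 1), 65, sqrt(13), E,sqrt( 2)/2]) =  [ - 62,  -  14*sqrt ( 5 ), - 2,  exp ( -1 ),sqrt( 2 ) /2, sqrt( 5),E, E,sqrt( 11 ), sqrt( 13), sqrt(14 ),sqrt(19),sqrt(19), 56.39, 65,  95]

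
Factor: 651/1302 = 1/2 = 2^( - 1 ) 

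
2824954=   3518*803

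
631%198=37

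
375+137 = 512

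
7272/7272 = 1 = 1.00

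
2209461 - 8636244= -6426783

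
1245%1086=159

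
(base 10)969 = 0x3c9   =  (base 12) 689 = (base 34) SH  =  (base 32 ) U9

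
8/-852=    - 1+211/213 = - 0.01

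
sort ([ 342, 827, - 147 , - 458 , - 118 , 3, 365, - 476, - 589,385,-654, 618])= [ - 654, - 589,- 476, - 458, - 147, - 118 , 3, 342, 365,  385,618, 827]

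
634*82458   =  52278372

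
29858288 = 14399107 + 15459181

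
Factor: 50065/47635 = 7^( - 1) * 17^1 * 19^1*31^1*1361^( - 1)= 10013/9527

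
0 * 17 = 0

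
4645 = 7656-3011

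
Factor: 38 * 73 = 2^1 *19^1*73^1= 2774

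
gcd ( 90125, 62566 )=7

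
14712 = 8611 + 6101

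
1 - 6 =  - 5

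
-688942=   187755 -876697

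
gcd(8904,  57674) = 2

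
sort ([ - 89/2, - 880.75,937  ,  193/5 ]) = [-880.75, - 89/2, 193/5, 937 ] 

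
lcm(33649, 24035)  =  168245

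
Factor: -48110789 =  - 48110789^1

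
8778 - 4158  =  4620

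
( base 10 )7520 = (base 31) 7PI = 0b1110101100000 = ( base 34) 6h6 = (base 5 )220040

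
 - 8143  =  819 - 8962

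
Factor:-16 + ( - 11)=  - 27=- 3^3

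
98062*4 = 392248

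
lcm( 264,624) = 6864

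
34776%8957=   7905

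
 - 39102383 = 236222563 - 275324946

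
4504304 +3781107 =8285411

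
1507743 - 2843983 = - 1336240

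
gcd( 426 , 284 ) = 142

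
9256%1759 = 461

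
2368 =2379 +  - 11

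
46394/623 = 46394/623 = 74.47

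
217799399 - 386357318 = -168557919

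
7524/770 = 9 + 27/35 = 9.77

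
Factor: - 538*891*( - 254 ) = 2^2*3^4*11^1*127^1 * 269^1=121756932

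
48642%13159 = 9165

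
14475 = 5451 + 9024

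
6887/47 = 6887/47 = 146.53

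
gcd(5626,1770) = 2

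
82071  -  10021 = 72050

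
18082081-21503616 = - 3421535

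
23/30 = 23/30 = 0.77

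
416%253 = 163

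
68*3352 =227936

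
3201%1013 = 162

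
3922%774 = 52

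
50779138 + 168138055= 218917193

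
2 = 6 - 4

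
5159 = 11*469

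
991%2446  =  991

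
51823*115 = 5959645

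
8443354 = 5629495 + 2813859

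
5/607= 5/607 = 0.01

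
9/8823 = 3/2941=0.00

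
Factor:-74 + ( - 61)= -135  =  -3^3 *5^1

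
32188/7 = 32188/7 = 4598.29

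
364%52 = 0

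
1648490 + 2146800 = 3795290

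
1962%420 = 282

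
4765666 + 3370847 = 8136513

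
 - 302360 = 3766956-4069316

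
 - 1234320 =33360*(- 37 ) 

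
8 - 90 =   -  82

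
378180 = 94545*4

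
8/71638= 4/35819 = 0.00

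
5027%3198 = 1829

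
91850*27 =2479950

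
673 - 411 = 262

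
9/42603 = 3/14201= 0.00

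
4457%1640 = 1177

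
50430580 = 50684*995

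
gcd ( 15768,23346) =18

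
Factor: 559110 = 2^1*3^1*5^1*18637^1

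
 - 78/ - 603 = 26/201 = 0.13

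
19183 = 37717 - 18534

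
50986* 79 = 4027894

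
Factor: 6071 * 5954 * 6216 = 224688098544=2^4*3^1*7^1 * 13^2 * 37^1*229^1*467^1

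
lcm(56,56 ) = 56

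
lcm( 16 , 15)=240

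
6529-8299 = -1770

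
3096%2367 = 729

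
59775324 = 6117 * 9772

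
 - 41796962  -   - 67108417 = 25311455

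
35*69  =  2415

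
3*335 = 1005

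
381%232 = 149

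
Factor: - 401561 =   -  37^1*10853^1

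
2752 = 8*344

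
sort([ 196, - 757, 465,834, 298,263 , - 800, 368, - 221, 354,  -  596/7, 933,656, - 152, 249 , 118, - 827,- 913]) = [ - 913, - 827, - 800, - 757,  -  221, - 152, - 596/7,118,196,249,263,  298,  354 , 368,465, 656, 834, 933 ] 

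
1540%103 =98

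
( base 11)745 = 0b1110000000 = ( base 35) pl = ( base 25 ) 1al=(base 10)896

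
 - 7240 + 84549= 77309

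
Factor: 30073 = 17^1*29^1*61^1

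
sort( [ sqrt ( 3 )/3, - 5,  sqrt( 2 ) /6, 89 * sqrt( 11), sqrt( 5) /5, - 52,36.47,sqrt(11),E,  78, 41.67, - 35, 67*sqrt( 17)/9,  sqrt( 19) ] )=[ -52, - 35 , - 5, sqrt( 2)/6, sqrt( 5 ) /5,  sqrt(3 ) /3, E,sqrt( 11 ),  sqrt(19),  67 *sqrt( 17 ) /9, 36.47,41.67,  78,89 * sqrt( 11 )] 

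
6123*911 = 5578053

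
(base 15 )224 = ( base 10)484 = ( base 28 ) h8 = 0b111100100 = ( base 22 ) 100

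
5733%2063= 1607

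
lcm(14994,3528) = 59976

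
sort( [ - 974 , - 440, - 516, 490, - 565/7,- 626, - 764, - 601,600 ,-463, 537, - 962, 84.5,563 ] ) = [-974 , - 962, - 764,-626, - 601 , - 516, - 463, - 440 , - 565/7,84.5,490,  537,563,  600] 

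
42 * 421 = 17682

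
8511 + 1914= 10425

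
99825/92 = 1085+5/92 = 1085.05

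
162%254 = 162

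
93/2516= 93/2516 = 0.04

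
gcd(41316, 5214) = 66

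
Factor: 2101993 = 23^1*59^1* 1549^1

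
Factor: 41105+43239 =2^3 * 13^1*811^1= 84344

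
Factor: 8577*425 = 3^2*5^2*17^1*953^1 =3645225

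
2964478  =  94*31537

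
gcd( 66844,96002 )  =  2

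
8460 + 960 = 9420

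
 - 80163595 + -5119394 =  - 85282989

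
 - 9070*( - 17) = 154190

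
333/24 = 13 + 7/8 =13.88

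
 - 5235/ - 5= 1047 +0/1 =1047.00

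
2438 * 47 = 114586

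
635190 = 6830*93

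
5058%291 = 111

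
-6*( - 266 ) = 1596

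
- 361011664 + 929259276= 568247612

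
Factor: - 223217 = -223217^1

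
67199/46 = 1460+ 39/46= 1460.85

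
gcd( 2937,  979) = 979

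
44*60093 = 2644092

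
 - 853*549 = - 468297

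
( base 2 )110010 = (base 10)50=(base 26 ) 1o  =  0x32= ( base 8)62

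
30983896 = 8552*3623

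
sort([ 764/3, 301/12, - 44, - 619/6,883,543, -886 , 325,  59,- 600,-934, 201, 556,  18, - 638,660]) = [ - 934, - 886, - 638, - 600, - 619/6, - 44,18,301/12, 59,  201,764/3, 325, 543,  556,660,883]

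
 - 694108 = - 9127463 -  - 8433355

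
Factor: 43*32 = 1376 = 2^5*43^1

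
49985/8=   6248 + 1/8 = 6248.12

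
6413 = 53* 121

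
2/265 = 2/265 = 0.01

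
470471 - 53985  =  416486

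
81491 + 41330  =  122821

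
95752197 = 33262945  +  62489252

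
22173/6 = 7391/2 = 3695.50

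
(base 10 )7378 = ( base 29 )8mc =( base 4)1303102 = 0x1CD2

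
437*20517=8965929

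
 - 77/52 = -2 + 27/52 = - 1.48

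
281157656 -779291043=-498133387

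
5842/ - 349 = -5842/349= - 16.74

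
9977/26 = 383+19/26 = 383.73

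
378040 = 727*520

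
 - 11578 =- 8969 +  - 2609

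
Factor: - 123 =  - 3^1*41^1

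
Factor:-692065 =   -  5^1 * 11^1*12583^1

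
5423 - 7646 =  - 2223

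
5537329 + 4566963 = 10104292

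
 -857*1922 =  - 1647154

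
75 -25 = 50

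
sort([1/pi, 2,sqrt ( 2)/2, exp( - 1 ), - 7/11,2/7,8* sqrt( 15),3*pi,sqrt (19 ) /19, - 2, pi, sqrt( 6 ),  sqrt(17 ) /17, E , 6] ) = [  -  2, - 7/11,sqrt( 19)/19, sqrt (17)/17,  2/7, 1/pi, exp( - 1), sqrt( 2 ) /2, 2,sqrt( 6 ), E,pi,6,3*pi, 8*sqrt( 15)] 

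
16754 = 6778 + 9976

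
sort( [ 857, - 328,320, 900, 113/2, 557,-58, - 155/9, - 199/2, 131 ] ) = [-328, - 199/2, - 58, - 155/9,113/2,  131,320,557, 857,900 ] 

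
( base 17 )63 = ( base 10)105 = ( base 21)50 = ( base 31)3c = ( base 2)1101001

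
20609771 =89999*229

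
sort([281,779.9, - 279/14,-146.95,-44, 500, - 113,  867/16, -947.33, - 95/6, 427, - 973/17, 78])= [ - 947.33, - 146.95, - 113, - 973/17, - 44, - 279/14, - 95/6,867/16, 78, 281, 427,500, 779.9]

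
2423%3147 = 2423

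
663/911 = 663/911 =0.73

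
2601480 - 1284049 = 1317431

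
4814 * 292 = 1405688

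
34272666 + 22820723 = 57093389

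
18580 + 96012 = 114592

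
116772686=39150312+77622374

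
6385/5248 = 6385/5248 = 1.22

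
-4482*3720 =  - 16673040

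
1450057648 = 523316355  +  926741293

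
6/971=6/971 = 0.01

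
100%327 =100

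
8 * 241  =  1928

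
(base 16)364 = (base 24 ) 1C4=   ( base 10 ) 868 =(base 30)SS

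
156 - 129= 27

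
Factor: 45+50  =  5^1*19^1= 95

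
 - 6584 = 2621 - 9205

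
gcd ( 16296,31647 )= 21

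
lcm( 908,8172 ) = 8172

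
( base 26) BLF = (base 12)4765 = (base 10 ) 7997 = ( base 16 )1f3d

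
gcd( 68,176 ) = 4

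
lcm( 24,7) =168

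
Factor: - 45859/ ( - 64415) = 5^( - 1)*11^2*13^(-1 ) * 379^1 * 991^ ( - 1)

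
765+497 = 1262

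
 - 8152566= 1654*( - 4929) 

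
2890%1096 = 698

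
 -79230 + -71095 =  - 150325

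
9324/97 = 96+ 12/97  =  96.12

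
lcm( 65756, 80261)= 5457748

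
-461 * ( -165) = 76065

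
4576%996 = 592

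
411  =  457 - 46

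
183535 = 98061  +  85474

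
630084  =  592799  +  37285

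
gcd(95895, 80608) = 1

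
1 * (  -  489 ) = -489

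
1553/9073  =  1553/9073  =  0.17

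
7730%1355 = 955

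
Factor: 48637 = 17^1*2861^1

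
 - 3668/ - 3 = 1222 + 2/3 = 1222.67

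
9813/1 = 9813 = 9813.00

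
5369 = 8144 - 2775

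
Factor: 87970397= 67^1*157^1 * 8363^1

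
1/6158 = 1/6158  =  0.00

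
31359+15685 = 47044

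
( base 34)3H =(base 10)119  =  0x77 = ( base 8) 167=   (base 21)5E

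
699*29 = 20271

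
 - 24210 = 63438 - 87648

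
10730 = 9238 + 1492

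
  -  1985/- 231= 8+137/231=8.59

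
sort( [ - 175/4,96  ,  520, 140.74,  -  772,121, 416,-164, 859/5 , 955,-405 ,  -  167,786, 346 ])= [-772, - 405 , - 167, - 164,-175/4,96, 121,  140.74, 859/5,346, 416, 520 , 786,955 ]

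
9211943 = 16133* 571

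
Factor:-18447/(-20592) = 43/48 = 2^ ( - 4)*3^(-1 )*43^1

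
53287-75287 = -22000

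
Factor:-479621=- 17^1*89^1* 317^1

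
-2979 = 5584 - 8563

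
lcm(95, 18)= 1710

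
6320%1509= 284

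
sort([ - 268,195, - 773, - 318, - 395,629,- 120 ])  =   [ - 773, - 395, - 318,-268, - 120,195, 629]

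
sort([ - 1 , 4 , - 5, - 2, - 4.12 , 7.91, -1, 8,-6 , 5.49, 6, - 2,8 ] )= [ - 6, - 5, - 4.12, - 2, - 2,- 1,-1,4,  5.49 , 6,7.91 , 8, 8 ] 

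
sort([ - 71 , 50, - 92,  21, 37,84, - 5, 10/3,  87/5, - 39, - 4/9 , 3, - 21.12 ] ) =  [ - 92, - 71, - 39, - 21.12 , - 5,  -  4/9,3, 10/3, 87/5, 21,37, 50, 84]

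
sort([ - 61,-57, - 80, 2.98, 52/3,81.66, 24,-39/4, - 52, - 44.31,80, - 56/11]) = [ - 80, - 61,-57, - 52,- 44.31,-39/4,  -  56/11,  2.98, 52/3,24,80,  81.66 ]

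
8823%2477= 1392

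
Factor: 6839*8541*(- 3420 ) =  - 199768694580 = -2^2 * 3^4*5^1 * 7^1 * 13^1*19^1*73^1 * 977^1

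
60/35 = 12/7=1.71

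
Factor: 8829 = 3^4 * 109^1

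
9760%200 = 160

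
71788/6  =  11964 + 2/3 = 11964.67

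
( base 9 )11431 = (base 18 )15aa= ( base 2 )1110111011010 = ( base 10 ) 7642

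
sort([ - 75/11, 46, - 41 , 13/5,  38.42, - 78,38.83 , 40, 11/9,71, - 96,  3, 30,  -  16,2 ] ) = [ - 96, - 78, - 41, - 16,  -  75/11,11/9,2, 13/5, 3, 30, 38.42 , 38.83,40,46,71 ]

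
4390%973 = 498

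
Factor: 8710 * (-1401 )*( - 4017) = 49018286070=2^1*3^2*5^1*13^2*67^1*103^1*467^1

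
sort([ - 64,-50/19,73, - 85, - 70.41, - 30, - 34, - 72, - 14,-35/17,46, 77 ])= [ - 85, - 72,-70.41 , - 64, - 34, - 30 , - 14, - 50/19, - 35/17, 46 , 73 , 77]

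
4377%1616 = 1145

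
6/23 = 6/23 = 0.26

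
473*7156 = 3384788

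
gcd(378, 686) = 14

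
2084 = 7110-5026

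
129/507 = 43/169 = 0.25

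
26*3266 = 84916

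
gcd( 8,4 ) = 4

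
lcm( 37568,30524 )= 488384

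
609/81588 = 203/27196 = 0.01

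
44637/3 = 14879 = 14879.00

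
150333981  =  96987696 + 53346285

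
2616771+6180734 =8797505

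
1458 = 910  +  548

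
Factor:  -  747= - 3^2*83^1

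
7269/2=7269/2 =3634.50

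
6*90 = 540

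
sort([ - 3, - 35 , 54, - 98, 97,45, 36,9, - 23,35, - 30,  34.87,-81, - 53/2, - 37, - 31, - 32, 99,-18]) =[ - 98, - 81 , - 37 ,- 35, -32,-31, - 30, - 53/2 ,-23, - 18, - 3, 9,34.87 , 35, 36,45,  54,97,99]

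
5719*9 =51471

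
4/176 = 1/44=0.02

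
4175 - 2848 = 1327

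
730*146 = 106580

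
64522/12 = 5376 +5/6 = 5376.83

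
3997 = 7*571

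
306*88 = 26928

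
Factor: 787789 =641^1*1229^1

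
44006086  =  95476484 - 51470398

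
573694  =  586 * 979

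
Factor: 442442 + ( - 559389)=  -83^1*1409^1 =-  116947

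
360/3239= 360/3239  =  0.11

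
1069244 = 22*48602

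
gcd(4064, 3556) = 508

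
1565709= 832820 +732889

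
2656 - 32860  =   - 30204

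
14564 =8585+5979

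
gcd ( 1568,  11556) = 4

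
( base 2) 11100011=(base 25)92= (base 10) 227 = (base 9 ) 272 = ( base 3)22102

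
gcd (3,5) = 1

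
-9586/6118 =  - 2+1325/3059 = - 1.57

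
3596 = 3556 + 40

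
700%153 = 88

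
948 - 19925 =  - 18977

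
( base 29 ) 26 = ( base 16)40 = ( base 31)22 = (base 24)2g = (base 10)64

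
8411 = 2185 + 6226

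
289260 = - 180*(-1607) 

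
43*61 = 2623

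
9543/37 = 257  +  34/37 = 257.92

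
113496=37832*3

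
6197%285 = 212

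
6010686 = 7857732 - 1847046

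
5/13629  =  5/13629= 0.00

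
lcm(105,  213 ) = 7455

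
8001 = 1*8001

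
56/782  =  28/391 =0.07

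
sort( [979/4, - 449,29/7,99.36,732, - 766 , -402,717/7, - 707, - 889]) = [-889, -766,  -  707, - 449, - 402,  29/7, 99.36,717/7,979/4,732]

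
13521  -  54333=- 40812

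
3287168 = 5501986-2214818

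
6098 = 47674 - 41576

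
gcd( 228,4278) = 6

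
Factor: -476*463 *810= - 2^3*3^4*5^1*7^1*17^1*463^1 = - 178514280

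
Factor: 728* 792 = 2^6*3^2*7^1*11^1 *13^1=576576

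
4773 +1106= 5879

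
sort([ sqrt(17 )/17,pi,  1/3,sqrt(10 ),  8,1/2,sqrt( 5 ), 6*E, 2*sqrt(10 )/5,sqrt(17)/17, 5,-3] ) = [  -  3,sqrt(17)/17, sqrt( 17 )/17, 1/3,1/2,2 *sqrt(10 )/5,  sqrt(5 ),pi, sqrt(10)  ,  5,  8,  6*E] 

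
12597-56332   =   - 43735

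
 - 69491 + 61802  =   - 7689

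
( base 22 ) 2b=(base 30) 1P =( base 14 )3D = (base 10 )55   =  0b110111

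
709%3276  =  709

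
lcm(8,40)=40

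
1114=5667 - 4553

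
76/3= 76/3 = 25.33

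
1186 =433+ 753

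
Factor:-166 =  - 2^1* 83^1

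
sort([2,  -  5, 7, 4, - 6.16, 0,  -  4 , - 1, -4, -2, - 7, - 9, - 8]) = [ - 9, - 8 , - 7 , - 6.16,-5, - 4, - 4, - 2,-1, 0,2, 4,7 ]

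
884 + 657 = 1541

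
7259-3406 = 3853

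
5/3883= 5/3883 = 0.00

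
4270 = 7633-3363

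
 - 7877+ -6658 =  - 14535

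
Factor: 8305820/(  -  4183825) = - 1661164/836765 = - 2^2 *5^( - 1 )*113^( - 1 )*601^1*691^1* 1481^ ( - 1 ) 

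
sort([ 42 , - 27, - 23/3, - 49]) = [ - 49 , - 27,-23/3, 42] 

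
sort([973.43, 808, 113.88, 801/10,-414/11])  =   [ - 414/11,801/10, 113.88,808, 973.43 ]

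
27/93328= 27/93328 = 0.00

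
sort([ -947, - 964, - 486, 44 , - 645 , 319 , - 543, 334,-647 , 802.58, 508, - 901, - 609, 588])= [ - 964, - 947, - 901, - 647, - 645,-609, - 543, - 486, 44, 319, 334, 508,588, 802.58] 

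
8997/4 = 8997/4 = 2249.25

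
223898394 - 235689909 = -11791515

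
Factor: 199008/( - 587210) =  - 99504/293605 = - 2^4*3^2*5^(- 1)*13^( - 1 ) * 691^1*4517^( - 1)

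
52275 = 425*123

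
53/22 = 2+9/22 = 2.41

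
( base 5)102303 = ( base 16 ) d7d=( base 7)13032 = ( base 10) 3453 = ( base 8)6575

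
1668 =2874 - 1206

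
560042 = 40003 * 14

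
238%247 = 238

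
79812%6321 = 3960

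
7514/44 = 170 + 17/22 = 170.77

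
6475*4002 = 25912950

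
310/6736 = 155/3368  =  0.05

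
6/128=3/64 = 0.05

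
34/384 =17/192 = 0.09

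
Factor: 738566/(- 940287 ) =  - 2^1*3^(-1 )  *17^( - 1 )*103^( - 1)*179^ ( - 1 )*369283^1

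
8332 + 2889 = 11221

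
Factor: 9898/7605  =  2^1*3^( - 2 )*5^( - 1)*7^2*13^(  -  2 )*101^1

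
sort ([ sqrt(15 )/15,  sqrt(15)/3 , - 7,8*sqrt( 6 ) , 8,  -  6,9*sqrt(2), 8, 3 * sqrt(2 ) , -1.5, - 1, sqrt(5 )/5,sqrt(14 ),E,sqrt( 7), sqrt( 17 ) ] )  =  [ - 7,- 6,-1.5,-1,sqrt (15 )/15,sqrt( 5)/5, sqrt( 15)/3, sqrt( 7 ),E,sqrt( 14),  sqrt(17 ),3*sqrt ( 2),8, 8,9*sqrt ( 2 ), 8*sqrt (6)]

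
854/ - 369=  - 854/369 = - 2.31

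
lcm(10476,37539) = 450468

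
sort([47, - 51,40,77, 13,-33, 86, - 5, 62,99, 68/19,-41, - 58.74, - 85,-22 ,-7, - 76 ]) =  [-85,-76, - 58.74,-51,  -  41, - 33,-22, - 7, - 5,68/19,13,40,47,62 , 77, 86,99]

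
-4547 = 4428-8975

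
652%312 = 28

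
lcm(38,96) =1824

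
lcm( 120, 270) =1080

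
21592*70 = 1511440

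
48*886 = 42528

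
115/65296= 115/65296 = 0.00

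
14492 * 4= 57968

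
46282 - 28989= 17293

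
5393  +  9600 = 14993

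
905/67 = 905/67 = 13.51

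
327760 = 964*340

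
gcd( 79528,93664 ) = 8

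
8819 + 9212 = 18031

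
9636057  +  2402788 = 12038845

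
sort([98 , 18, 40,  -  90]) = [  -  90,18, 40, 98 ] 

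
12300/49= 12300/49 = 251.02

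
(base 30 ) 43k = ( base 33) 3DE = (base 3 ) 12002102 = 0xE7E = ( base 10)3710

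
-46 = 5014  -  5060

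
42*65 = 2730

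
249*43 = 10707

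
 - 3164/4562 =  - 1 + 699/2281  =  - 0.69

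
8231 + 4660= 12891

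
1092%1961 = 1092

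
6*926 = 5556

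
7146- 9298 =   -  2152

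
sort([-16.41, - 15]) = [ - 16.41, - 15]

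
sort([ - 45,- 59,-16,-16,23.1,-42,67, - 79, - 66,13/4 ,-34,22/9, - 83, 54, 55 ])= [-83,- 79,-66,  -  59 ,  -  45,  -  42 ,-34 , - 16, - 16,  22/9,13/4,23.1,  54, 55  ,  67] 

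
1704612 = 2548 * 669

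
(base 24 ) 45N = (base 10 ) 2447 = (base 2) 100110001111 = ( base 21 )5bb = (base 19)6EF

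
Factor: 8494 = 2^1*31^1 * 137^1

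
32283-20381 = 11902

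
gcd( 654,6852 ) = 6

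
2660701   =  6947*383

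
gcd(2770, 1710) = 10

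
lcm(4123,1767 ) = 12369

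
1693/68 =1693/68 = 24.90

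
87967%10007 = 7911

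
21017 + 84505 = 105522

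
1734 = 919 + 815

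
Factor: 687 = 3^1*229^1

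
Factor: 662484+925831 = 5^1 *317663^1 = 1588315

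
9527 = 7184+2343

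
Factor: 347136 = 2^10 * 3^1 * 113^1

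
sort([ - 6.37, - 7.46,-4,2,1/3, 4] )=[  -  7.46, - 6.37, - 4,1/3,2, 4] 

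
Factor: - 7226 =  - 2^1 * 3613^1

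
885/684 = 295/228 = 1.29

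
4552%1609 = 1334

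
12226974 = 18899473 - 6672499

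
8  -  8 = 0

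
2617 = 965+1652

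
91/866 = 91/866 = 0.11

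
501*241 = 120741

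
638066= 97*6578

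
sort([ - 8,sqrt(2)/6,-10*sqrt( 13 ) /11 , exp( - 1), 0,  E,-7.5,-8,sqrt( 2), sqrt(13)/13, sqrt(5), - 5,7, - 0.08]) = [ - 8, - 8, - 7.5,-5, - 10 *sqrt(  13) /11, - 0.08, 0,sqrt(2)/6, sqrt( 13)/13, exp ( - 1 ),  sqrt( 2 ), sqrt(5), E, 7]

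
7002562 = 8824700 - 1822138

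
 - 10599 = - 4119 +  - 6480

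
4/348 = 1/87 = 0.01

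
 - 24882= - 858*29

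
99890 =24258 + 75632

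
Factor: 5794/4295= 2^1*5^ ( - 1 ) * 859^ ( - 1)*2897^1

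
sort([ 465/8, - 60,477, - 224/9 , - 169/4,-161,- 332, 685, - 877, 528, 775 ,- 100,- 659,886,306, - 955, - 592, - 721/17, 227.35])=[ - 955,-877, - 659, - 592, - 332, - 161, - 100,-60, - 721/17, - 169/4, - 224/9, 465/8, 227.35, 306, 477,528, 685,775,  886] 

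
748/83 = 9 + 1/83 = 9.01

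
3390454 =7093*478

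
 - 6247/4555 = -6247/4555 = - 1.37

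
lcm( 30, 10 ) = 30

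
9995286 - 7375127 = 2620159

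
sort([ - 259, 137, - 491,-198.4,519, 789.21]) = [-491, -259, - 198.4,137,519, 789.21]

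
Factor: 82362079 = 733^1*112363^1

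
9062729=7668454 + 1394275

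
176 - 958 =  - 782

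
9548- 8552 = 996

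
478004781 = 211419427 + 266585354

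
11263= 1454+9809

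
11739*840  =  9860760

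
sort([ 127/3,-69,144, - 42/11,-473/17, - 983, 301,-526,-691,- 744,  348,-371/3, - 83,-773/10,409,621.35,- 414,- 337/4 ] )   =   [ - 983,-744,-691,-526,-414,-371/3,-337/4, - 83, - 773/10,-69,-473/17, - 42/11, 127/3,144, 301,  348, 409, 621.35] 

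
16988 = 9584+7404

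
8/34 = 4/17 = 0.24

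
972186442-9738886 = 962447556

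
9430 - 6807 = 2623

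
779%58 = 25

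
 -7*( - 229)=1603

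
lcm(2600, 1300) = 2600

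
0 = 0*( - 482 )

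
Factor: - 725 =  - 5^2*29^1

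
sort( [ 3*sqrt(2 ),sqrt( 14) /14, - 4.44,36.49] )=[ - 4.44,sqrt (14 )/14,3*sqrt( 2 ),  36.49 ] 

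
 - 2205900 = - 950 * 2322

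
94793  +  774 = 95567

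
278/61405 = 278/61405 = 0.00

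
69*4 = 276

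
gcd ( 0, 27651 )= 27651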